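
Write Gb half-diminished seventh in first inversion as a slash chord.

First inversion of Gb half-diminished seventh has the third (Bbb) in the bass. As a slash chord: Gbø7/Bbb.

Gbø7/Bbb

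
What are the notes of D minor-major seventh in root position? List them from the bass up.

D, F, A, C#

The chord tones are D–F–A–C#. With the root (D) lowest for root position: D, F, A, C#.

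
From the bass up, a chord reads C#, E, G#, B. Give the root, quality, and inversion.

C# minor seventh, root position

The distinct note names are C#, E, G#, B. Stacked in thirds they read C#–E–G#–B, which is a minor seventh chord on C#.
With the root (C#) in the bass, the chord is in root position (figured bass 7).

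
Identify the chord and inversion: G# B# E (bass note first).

The pitch classes G#, B#, E arrange in thirds as E–G#–B#: an E augmented triad.
The lowest note is G#, the third of the chord, so this is first inversion (figured bass 6).

E augmented, first inversion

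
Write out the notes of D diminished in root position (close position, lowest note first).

The chord tones are D–F–Ab. With the root (D) lowest for root position: D, F, Ab.

D, F, Ab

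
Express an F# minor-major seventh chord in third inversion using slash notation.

F#m(maj7)/E#

Third inversion of F# minor-major seventh has the seventh (E#) in the bass. As a slash chord: F#m(maj7)/E#.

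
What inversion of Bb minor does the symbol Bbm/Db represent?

first inversion

Bbm/Db means Bb minor with Db in the bass. Db is the third of Bb minor (Bb–Db–F), so this is first inversion.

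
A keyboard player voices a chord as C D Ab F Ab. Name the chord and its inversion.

The distinct note names are C, D, Ab, F. Stacked in thirds they read D–F–Ab–C, which is a half-diminished seventh chord on D.
The lowest note is C, the seventh of the chord, so this is third inversion (figured bass 4/2).

D half-diminished seventh, third inversion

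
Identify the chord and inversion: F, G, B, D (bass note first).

Reducing to letter names: F, G, B, D. These stack in thirds as G–B–D–F — a G dominant seventh chord.
With the seventh (F) in the bass, the chord is in third inversion (figured bass 4/2).

G dominant seventh, third inversion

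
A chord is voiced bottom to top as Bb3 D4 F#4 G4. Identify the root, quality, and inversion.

G minor-major seventh, first inversion

Reducing to letter names: Bb, D, F#, G. These stack in thirds as G–Bb–D–F# — a G minor-major seventh chord.
The lowest note is Bb, the third of the chord, so this is first inversion (figured bass 6/5).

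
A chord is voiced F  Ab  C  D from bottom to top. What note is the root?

The distinct letter names are F, Ab, C, D. Arranged as a stack of thirds they read D–F–Ab–C, so D is the root (a D half-diminished seventh chord).

D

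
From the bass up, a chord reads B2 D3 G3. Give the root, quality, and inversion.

The pitch classes B, D, G arrange in thirds as G–B–D: a G major triad.
The lowest note is B, the third of the chord, so this is first inversion (figured bass 6).

G major, first inversion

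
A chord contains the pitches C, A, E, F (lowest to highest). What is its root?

F

The distinct letter names are C, A, E, F. Arranged as a stack of thirds they read F–A–C–E, so F is the root (an F major seventh chord).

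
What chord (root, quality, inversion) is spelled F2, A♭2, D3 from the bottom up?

The pitch classes F, Ab, D arrange in thirds as D–F–Ab: a D diminished triad.
With the third (F) in the bass, the chord is in first inversion (figured bass 6).

D diminished, first inversion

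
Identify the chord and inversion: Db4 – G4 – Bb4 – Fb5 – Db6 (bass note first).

The distinct note names are Db, G, Bb, Fb. Stacked in thirds they read G–Bb–Db–Fb, which is a diminished seventh chord on G.
The lowest note is Db, the fifth of the chord, so this is second inversion (figured bass 4/3).

G diminished seventh, second inversion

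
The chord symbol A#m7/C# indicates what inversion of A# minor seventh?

A#m7/C# means A# minor seventh with C# in the bass. C# is the third of A# minor seventh (A#–C#–E#–G#), so this is first inversion.

first inversion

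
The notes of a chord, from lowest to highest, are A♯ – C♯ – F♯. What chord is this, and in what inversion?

F# major, first inversion

The pitch classes A#, C#, F# arrange in thirds as F#–A#–C#: an F# major triad.
The lowest note is A#, the third of the chord, so this is first inversion (figured bass 6).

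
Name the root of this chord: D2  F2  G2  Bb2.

G

Reordering D, F, G, Bb into stacked thirds gives G–Bb–D–F; the bottom of that stack, G, is the root.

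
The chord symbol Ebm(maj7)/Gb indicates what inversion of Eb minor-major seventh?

Ebm(maj7)/Gb means Eb minor-major seventh with Gb in the bass. Gb is the third of Eb minor-major seventh (Eb–Gb–Bb–D), so this is first inversion.

first inversion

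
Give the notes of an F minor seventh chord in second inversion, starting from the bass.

C, Eb, F, Ab

The chord tones are F–Ab–C–Eb. With the fifth (C) lowest for second inversion: C, Eb, F, Ab.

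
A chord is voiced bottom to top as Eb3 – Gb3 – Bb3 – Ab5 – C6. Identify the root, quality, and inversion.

The pitch classes Eb, Gb, Bb, Ab, C arrange in thirds as Ab–C–Eb–Gb–Bb: an Ab dominant ninth chord.
With the fifth (Eb) in the bass, the chord is in second inversion.

Ab dominant ninth, second inversion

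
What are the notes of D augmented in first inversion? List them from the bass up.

D augmented is D–F#–A#. First inversion puts the third (F#) in the bass, with the remaining tones above: F#, A#, D.

F#, A#, D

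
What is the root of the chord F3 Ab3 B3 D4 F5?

B

F, Ab, B, D are the tones of a B diminished seventh chord (B–D–F–Ab), making B the root.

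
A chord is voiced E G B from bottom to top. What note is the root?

E

The distinct letter names are E, G, B. Arranged as a stack of thirds they read E–G–B, so E is the root (an E minor triad).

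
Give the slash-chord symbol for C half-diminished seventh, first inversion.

First inversion of C half-diminished seventh has the third (Eb) in the bass. As a slash chord: Cø7/Eb.

Cø7/Eb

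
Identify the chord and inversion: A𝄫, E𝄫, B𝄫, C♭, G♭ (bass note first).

Abb major ninth, root position

The pitch classes Abb, Ebb, Bbb, Cb, Gb arrange in thirds as Abb–Cb–Ebb–Gb–Bbb: an Abb major ninth chord.
With the root (Abb) in the bass, the chord is in root position.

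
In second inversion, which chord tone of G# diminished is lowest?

G# diminished is G#–B–D. Second inversion places the fifth in the bass: D.

D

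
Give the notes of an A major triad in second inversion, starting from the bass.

E, A, C#

Spelling A major: A–C#–E. In second inversion the fifth is bass, giving E, A, C# from the bottom.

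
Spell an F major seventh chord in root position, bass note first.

Spelling F major seventh: F–A–C–E. In root position the root is bass, giving F, A, C, E from the bottom.

F, A, C, E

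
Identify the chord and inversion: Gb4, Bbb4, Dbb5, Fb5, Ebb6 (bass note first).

The pitch classes Gb, Bbb, Dbb, Fb, Ebb arrange in thirds as Ebb–Gb–Bbb–Dbb–Fb: an Ebb dominant ninth chord.
The lowest note is Gb, the third of the chord, so this is first inversion.

Ebb dominant ninth, first inversion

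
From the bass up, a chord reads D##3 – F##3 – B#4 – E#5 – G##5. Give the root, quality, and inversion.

E# major ninth, third inversion

Reducing to letter names: D##, F##, B#, E#, G##. These stack in thirds as E#–G##–B#–D##–F## — an E# major ninth chord.
The lowest note is D##, the seventh of the chord, so this is third inversion.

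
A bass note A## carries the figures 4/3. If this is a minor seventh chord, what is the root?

D##

The figures 4/3 mean the fifth of the chord is in the bass. If A## is the fifth of a minor seventh chord, the root is D## (chord tones D##–F##–A##–C##).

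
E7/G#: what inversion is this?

E7/G# means E dominant seventh with G# in the bass. G# is the third of E dominant seventh (E–G#–B–D), so this is first inversion.

first inversion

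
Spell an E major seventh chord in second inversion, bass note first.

E major seventh is E–G#–B–D#. Second inversion puts the fifth (B) in the bass, with the remaining tones above: B, D#, E, G#.

B, D#, E, G#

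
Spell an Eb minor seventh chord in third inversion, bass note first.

Db, Eb, Gb, Bb

Spelling Eb minor seventh: Eb–Gb–Bb–Db. In third inversion the seventh is bass, giving Db, Eb, Gb, Bb from the bottom.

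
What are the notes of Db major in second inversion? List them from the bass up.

The chord tones are Db–F–Ab. With the fifth (Ab) lowest for second inversion: Ab, Db, F.

Ab, Db, F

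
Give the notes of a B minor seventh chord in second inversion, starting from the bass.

F#, A, B, D

Spelling B minor seventh: B–D–F#–A. In second inversion the fifth is bass, giving F#, A, B, D from the bottom.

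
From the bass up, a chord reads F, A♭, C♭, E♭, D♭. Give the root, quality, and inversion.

Db dominant ninth, first inversion

Reducing to letter names: F, Ab, Cb, Eb, Db. These stack in thirds as Db–F–Ab–Cb–Eb — a Db dominant ninth chord.
With the third (F) in the bass, the chord is in first inversion.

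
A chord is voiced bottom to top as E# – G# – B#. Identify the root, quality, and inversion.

The pitch classes E#, G#, B# arrange in thirds as E#–G#–B#: an E# minor triad.
The lowest note is E#, the root of the chord, so this is root position (figured bass 5/3).

E# minor, root position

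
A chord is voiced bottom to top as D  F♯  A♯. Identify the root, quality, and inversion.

D augmented, root position

The distinct note names are D, F#, A#. Stacked in thirds they read D–F#–A#, which is an augmented triad on D.
The lowest note is D, the root of the chord, so this is root position (figured bass 5/3).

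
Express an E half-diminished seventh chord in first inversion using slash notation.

First inversion of E half-diminished seventh has the third (G) in the bass. As a slash chord: Eø7/G.

Eø7/G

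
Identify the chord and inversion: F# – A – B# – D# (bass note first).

Reducing to letter names: F#, A, B#, D#. These stack in thirds as B#–D#–F#–A — a B# diminished seventh chord.
With the fifth (F#) in the bass, the chord is in second inversion (figured bass 4/3).

B# diminished seventh, second inversion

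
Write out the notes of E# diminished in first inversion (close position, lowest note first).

G#, B, E#

E# diminished is E#–G#–B. First inversion puts the third (G#) in the bass, with the remaining tones above: G#, B, E#.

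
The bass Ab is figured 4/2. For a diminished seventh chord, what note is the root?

B

The figures 4/2 mean the seventh of the chord is in the bass. If Ab is the seventh of a diminished seventh chord, the root is B (chord tones B–D–F–Ab).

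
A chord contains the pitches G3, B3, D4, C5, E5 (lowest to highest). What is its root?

C

The distinct letter names are G, B, D, C, E. Arranged as a stack of thirds they read C–E–G–B–D, so C is the root (a C major ninth chord).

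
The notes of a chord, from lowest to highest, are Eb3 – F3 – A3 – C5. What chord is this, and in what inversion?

The distinct note names are Eb, F, A, C. Stacked in thirds they read F–A–C–Eb, which is a dominant seventh chord on F.
The lowest note is Eb, the seventh of the chord, so this is third inversion (figured bass 4/2).

F dominant seventh, third inversion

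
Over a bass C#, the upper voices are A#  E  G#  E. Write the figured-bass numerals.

The notes C#, A#, E, G# stack in thirds as A#–C#–E–G# — an A# half-diminished seventh chord. The bass C# is the third, so this is first inversion: figured 6/5.

6/5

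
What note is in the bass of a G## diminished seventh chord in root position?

In root position the root is lowest. For G## diminished seventh (G##–B#–D#–F#) that is G##.

G##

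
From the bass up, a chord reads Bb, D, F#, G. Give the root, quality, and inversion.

The distinct note names are Bb, D, F#, G. Stacked in thirds they read G–Bb–D–F#, which is a minor-major seventh chord on G.
With the third (Bb) in the bass, the chord is in first inversion (figured bass 6/5).

G minor-major seventh, first inversion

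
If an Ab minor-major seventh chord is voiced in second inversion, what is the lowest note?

Eb

Ab minor-major seventh is Ab–Cb–Eb–G. Second inversion places the fifth in the bass: Eb.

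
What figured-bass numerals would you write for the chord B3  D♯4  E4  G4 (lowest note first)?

The notes B, D#, E, G stack in thirds as E–G–B–D# — an E minor-major seventh chord. The bass B is the fifth, so this is second inversion: figured 4/3.

4/3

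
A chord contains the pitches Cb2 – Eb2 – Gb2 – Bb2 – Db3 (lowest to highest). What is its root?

Cb

The distinct letter names are Cb, Eb, Gb, Bb, Db. Arranged as a stack of thirds they read Cb–Eb–Gb–Bb–Db, so Cb is the root (a Cb major ninth chord).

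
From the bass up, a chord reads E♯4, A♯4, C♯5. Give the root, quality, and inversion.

The pitch classes E#, A#, C# arrange in thirds as A#–C#–E#: an A# minor triad.
E# is the fifth of A# minor; fifth in the bass means second inversion (figured bass 6/4).

A# minor, second inversion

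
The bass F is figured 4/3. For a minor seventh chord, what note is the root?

Bb

The figures 4/3 mean the fifth of the chord is in the bass. If F is the fifth of a minor seventh chord, the root is Bb (chord tones Bb–Db–F–Ab).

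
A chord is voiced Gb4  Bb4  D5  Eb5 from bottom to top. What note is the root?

The distinct letter names are Gb, Bb, D, Eb. Arranged as a stack of thirds they read Eb–Gb–Bb–D, so Eb is the root (an Eb minor-major seventh chord).

Eb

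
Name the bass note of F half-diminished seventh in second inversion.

The fifth of F half-diminished seventh (F–Ab–Cb–Eb) is Cb; that is the bass in second inversion.

Cb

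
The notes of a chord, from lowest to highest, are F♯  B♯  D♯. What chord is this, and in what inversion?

B# diminished, second inversion

The pitch classes F#, B#, D# arrange in thirds as B#–D#–F#: a B# diminished triad.
The lowest note is F#, the fifth of the chord, so this is second inversion (figured bass 6/4).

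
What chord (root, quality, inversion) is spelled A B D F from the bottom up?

Reducing to letter names: A, B, D, F. These stack in thirds as B–D–F–A — a B half-diminished seventh chord.
The lowest note is A, the seventh of the chord, so this is third inversion (figured bass 4/2).

B half-diminished seventh, third inversion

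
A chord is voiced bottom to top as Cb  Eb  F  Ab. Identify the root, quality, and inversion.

F half-diminished seventh, second inversion

Reducing to letter names: Cb, Eb, F, Ab. These stack in thirds as F–Ab–Cb–Eb — an F half-diminished seventh chord.
With the fifth (Cb) in the bass, the chord is in second inversion (figured bass 4/3).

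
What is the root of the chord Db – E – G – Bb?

The distinct letter names are Db, E, G, Bb. Arranged as a stack of thirds they read E–G–Bb–Db, so E is the root (an E diminished seventh chord).

E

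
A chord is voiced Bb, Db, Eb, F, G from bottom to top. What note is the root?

Eb

Reordering Bb, Db, Eb, F, G into stacked thirds gives Eb–G–Bb–Db–F; the bottom of that stack, Eb, is the root.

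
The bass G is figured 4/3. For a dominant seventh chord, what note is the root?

C

The figures 4/3 mean the fifth of the chord is in the bass. If G is the fifth of a dominant seventh chord, the root is C (chord tones C–E–G–Bb).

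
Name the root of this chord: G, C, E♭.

The distinct letter names are G, C, Eb. Arranged as a stack of thirds they read C–Eb–G, so C is the root (a C minor triad).

C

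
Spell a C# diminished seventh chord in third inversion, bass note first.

Bb, C#, E, G

The chord tones are C#–E–G–Bb. With the seventh (Bb) lowest for third inversion: Bb, C#, E, G.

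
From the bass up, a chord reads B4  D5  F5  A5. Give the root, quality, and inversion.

The distinct note names are B, D, F, A. Stacked in thirds they read B–D–F–A, which is a half-diminished seventh chord on B.
The lowest note is B, the root of the chord, so this is root position (figured bass 7).

B half-diminished seventh, root position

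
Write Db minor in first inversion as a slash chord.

Dbm/Fb

First inversion of Db minor has the third (Fb) in the bass. As a slash chord: Dbm/Fb.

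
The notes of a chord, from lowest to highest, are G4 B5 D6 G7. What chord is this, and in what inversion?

G major, root position

The pitch classes G, B, D arrange in thirds as G–B–D: a G major triad.
With the root (G) in the bass, the chord is in root position (figured bass 5/3).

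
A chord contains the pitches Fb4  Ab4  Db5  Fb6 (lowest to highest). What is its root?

Db

Reordering Fb, Ab, Db into stacked thirds gives Db–Fb–Ab; the bottom of that stack, Db, is the root.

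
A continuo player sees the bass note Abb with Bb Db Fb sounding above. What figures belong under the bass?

The notes Abb, Bb, Db, Fb stack in thirds as Bb–Db–Fb–Abb — a Bb diminished seventh chord. The bass Abb is the seventh, so this is third inversion: figured 4/2.

4/2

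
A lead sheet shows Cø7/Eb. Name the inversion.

first inversion

Cø7/Eb means C half-diminished seventh with Eb in the bass. Eb is the third of C half-diminished seventh (C–Eb–Gb–Bb), so this is first inversion.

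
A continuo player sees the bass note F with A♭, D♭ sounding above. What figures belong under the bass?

6

The notes F, Ab, Db stack in thirds as Db–F–Ab — a Db major triad. The bass F is the third, so this is first inversion: figured 6.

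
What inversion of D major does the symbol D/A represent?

second inversion

D/A means D major with A in the bass. A is the fifth of D major (D–F#–A), so this is second inversion.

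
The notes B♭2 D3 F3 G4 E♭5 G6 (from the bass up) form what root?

Eb

Bb, D, F, G, Eb are the tones of an Eb major ninth chord (Eb–G–Bb–D–F), making Eb the root.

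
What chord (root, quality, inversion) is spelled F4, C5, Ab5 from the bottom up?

The distinct note names are F, C, Ab. Stacked in thirds they read F–Ab–C, which is a minor triad on F.
The lowest note is F, the root of the chord, so this is root position (figured bass 5/3).

F minor, root position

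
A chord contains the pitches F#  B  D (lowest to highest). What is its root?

B

The distinct letter names are F#, B, D. Arranged as a stack of thirds they read B–D–F#, so B is the root (a B minor triad).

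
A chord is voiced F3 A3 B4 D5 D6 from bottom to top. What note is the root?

Reordering F, A, B, D into stacked thirds gives B–D–F–A; the bottom of that stack, B, is the root.

B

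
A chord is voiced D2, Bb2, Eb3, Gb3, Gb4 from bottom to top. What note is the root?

Eb

D, Bb, Eb, Gb are the tones of an Eb minor-major seventh chord (Eb–Gb–Bb–D), making Eb the root.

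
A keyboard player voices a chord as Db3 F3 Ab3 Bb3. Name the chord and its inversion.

Bb minor seventh, first inversion

The distinct note names are Db, F, Ab, Bb. Stacked in thirds they read Bb–Db–F–Ab, which is a minor seventh chord on Bb.
The lowest note is Db, the third of the chord, so this is first inversion (figured bass 6/5).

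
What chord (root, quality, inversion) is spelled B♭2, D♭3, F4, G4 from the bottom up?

G half-diminished seventh, first inversion

Reducing to letter names: Bb, Db, F, G. These stack in thirds as G–Bb–Db–F — a G half-diminished seventh chord.
Bb is the third of G half-diminished seventh; third in the bass means first inversion (figured bass 6/5).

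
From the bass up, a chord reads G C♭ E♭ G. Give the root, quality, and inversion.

Cb augmented, second inversion

Reducing to letter names: G, Cb, Eb. These stack in thirds as Cb–Eb–G — a Cb augmented triad.
The lowest note is G, the fifth of the chord, so this is second inversion (figured bass 6/4).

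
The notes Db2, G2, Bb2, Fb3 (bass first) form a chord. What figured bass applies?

The notes Db, G, Bb, Fb stack in thirds as G–Bb–Db–Fb — a G diminished seventh chord. The bass Db is the fifth, so this is second inversion: figured 4/3.

4/3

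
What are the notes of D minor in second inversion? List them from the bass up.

A, D, F

Spelling D minor: D–F–A. In second inversion the fifth is bass, giving A, D, F from the bottom.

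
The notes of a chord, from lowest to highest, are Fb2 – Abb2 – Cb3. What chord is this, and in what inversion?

Fb minor, root position

The pitch classes Fb, Abb, Cb arrange in thirds as Fb–Abb–Cb: an Fb minor triad.
The lowest note is Fb, the root of the chord, so this is root position (figured bass 5/3).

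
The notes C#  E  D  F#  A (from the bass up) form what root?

Reordering C#, E, D, F#, A into stacked thirds gives D–F#–A–C#–E; the bottom of that stack, D, is the root.

D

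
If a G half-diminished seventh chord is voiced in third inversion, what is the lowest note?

F

G half-diminished seventh is G–Bb–Db–F. Third inversion places the seventh in the bass: F.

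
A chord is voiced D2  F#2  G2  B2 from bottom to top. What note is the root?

The distinct letter names are D, F#, G, B. Arranged as a stack of thirds they read G–B–D–F#, so G is the root (a G major seventh chord).

G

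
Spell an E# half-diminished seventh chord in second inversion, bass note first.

B, D#, E#, G#

E# half-diminished seventh is E#–G#–B–D#. Second inversion puts the fifth (B) in the bass, with the remaining tones above: B, D#, E#, G#.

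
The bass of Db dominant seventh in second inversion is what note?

Ab

The fifth of Db dominant seventh (Db–F–Ab–Cb) is Ab; that is the bass in second inversion.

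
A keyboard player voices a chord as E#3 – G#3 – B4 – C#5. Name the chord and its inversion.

The pitch classes E#, G#, B, C# arrange in thirds as C#–E#–G#–B: a C# dominant seventh chord.
E# is the third of C# dominant seventh; third in the bass means first inversion (figured bass 6/5).

C# dominant seventh, first inversion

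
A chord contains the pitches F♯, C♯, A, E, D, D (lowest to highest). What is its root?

Reordering F#, C#, A, E, D into stacked thirds gives D–F#–A–C#–E; the bottom of that stack, D, is the root.

D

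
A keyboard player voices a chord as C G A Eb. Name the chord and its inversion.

A half-diminished seventh, first inversion

The distinct note names are C, G, A, Eb. Stacked in thirds they read A–C–Eb–G, which is a half-diminished seventh chord on A.
The lowest note is C, the third of the chord, so this is first inversion (figured bass 6/5).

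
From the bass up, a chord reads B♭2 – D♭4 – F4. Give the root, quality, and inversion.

The distinct note names are Bb, Db, F. Stacked in thirds they read Bb–Db–F, which is a minor triad on Bb.
The lowest note is Bb, the root of the chord, so this is root position (figured bass 5/3).

Bb minor, root position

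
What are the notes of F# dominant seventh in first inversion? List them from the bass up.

A#, C#, E, F#

The chord tones are F#–A#–C#–E. With the third (A#) lowest for first inversion: A#, C#, E, F#.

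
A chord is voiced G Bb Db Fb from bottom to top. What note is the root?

G

Reordering G, Bb, Db, Fb into stacked thirds gives G–Bb–Db–Fb; the bottom of that stack, G, is the root.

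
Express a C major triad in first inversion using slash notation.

C/E

First inversion of C major has the third (E) in the bass. As a slash chord: C/E.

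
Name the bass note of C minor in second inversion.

In second inversion the fifth is lowest. For C minor (C–Eb–G) that is G.

G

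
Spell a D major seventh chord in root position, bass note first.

Spelling D major seventh: D–F#–A–C#. In root position the root is bass, giving D, F#, A, C# from the bottom.

D, F#, A, C#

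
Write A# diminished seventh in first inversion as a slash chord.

A#dim7/C#

First inversion of A# diminished seventh has the third (C#) in the bass. As a slash chord: A#dim7/C#.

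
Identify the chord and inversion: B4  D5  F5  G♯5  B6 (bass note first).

G# diminished seventh, first inversion

The distinct note names are B, D, F, G#. Stacked in thirds they read G#–B–D–F, which is a diminished seventh chord on G#.
The lowest note is B, the third of the chord, so this is first inversion (figured bass 6/5).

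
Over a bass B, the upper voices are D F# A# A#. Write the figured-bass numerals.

The notes B, D, F#, A# stack in thirds as B–D–F#–A# — a B minor-major seventh chord. The bass B is the root, so this is root position: figured 7.

7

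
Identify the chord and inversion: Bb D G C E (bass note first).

The distinct note names are Bb, D, G, C, E. Stacked in thirds they read C–E–G–Bb–D, which is a dominant ninth chord on C.
The lowest note is Bb, the seventh of the chord, so this is third inversion.

C dominant ninth, third inversion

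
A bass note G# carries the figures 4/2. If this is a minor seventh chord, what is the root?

A#

The figures 4/2 mean the seventh of the chord is in the bass. If G# is the seventh of a minor seventh chord, the root is A# (chord tones A#–C#–E#–G#).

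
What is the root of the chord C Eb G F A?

C, Eb, G, F, A are the tones of an F dominant ninth chord (F–A–C–Eb–G), making F the root.

F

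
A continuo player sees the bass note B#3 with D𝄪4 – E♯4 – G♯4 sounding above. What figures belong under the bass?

The notes B#, D##, E#, G# stack in thirds as E#–G#–B#–D## — an E# minor-major seventh chord. The bass B# is the fifth, so this is second inversion: figured 4/3.

4/3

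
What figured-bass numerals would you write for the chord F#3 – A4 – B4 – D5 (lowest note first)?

4/3

The notes F#, A, B, D stack in thirds as B–D–F#–A — a B minor seventh chord. The bass F# is the fifth, so this is second inversion: figured 4/3.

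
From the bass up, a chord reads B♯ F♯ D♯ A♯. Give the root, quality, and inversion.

B# half-diminished seventh, root position

The distinct note names are B#, F#, D#, A#. Stacked in thirds they read B#–D#–F#–A#, which is a half-diminished seventh chord on B#.
With the root (B#) in the bass, the chord is in root position (figured bass 7).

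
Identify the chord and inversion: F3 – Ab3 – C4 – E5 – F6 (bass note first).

F minor-major seventh, root position

The pitch classes F, Ab, C, E arrange in thirds as F–Ab–C–E: an F minor-major seventh chord.
The lowest note is F, the root of the chord, so this is root position (figured bass 7).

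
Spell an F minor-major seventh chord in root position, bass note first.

The chord tones are F–Ab–C–E. With the root (F) lowest for root position: F, Ab, C, E.

F, Ab, C, E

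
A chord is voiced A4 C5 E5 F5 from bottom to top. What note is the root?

F

A, C, E, F are the tones of an F major seventh chord (F–A–C–E), making F the root.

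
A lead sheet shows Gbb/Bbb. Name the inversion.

Gbb/Bbb means Gbb major with Bbb in the bass. Bbb is the third of Gbb major (Gbb–Bbb–Dbb), so this is first inversion.

first inversion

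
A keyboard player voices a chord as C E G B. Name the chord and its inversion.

C major seventh, root position

Reducing to letter names: C, E, G, B. These stack in thirds as C–E–G–B — a C major seventh chord.
The lowest note is C, the root of the chord, so this is root position (figured bass 7).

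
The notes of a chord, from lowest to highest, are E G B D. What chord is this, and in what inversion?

The pitch classes E, G, B, D arrange in thirds as E–G–B–D: an E minor seventh chord.
E is the root of E minor seventh; root in the bass means root position (figured bass 7).

E minor seventh, root position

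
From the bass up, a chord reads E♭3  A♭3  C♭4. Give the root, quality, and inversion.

Ab minor, second inversion

Reducing to letter names: Eb, Ab, Cb. These stack in thirds as Ab–Cb–Eb — an Ab minor triad.
With the fifth (Eb) in the bass, the chord is in second inversion (figured bass 6/4).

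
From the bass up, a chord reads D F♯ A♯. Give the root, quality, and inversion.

D augmented, root position

The distinct note names are D, F#, A#. Stacked in thirds they read D–F#–A#, which is an augmented triad on D.
D is the root of D augmented; root in the bass means root position (figured bass 5/3).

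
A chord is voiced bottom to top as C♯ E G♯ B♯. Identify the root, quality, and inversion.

C# minor-major seventh, root position

The pitch classes C#, E, G#, B# arrange in thirds as C#–E–G#–B#: a C# minor-major seventh chord.
The lowest note is C#, the root of the chord, so this is root position (figured bass 7).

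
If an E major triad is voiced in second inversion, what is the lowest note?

In second inversion the fifth is lowest. For E major (E–G#–B) that is B.

B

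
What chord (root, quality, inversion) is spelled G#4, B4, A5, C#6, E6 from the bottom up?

The pitch classes G#, B, A, C#, E arrange in thirds as A–C#–E–G#–B: an A major ninth chord.
With the seventh (G#) in the bass, the chord is in third inversion.

A major ninth, third inversion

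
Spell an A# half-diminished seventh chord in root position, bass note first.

A# half-diminished seventh is A#–C#–E–G#. Root position puts the root (A#) in the bass, with the remaining tones above: A#, C#, E, G#.

A#, C#, E, G#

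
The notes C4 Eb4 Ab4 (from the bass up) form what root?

The distinct letter names are C, Eb, Ab. Arranged as a stack of thirds they read Ab–C–Eb, so Ab is the root (an Ab major triad).

Ab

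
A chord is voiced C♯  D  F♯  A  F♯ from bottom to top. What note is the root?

D

The distinct letter names are C#, D, F#, A. Arranged as a stack of thirds they read D–F#–A–C#, so D is the root (a D major seventh chord).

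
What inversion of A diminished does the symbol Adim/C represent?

first inversion

Adim/C means A diminished with C in the bass. C is the third of A diminished (A–C–Eb), so this is first inversion.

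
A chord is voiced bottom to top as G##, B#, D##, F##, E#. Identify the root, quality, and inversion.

Reducing to letter names: G##, B#, D##, F##, E#. These stack in thirds as E#–G##–B#–D##–F## — an E# major ninth chord.
G## is the third of E# major ninth; third in the bass means first inversion.

E# major ninth, first inversion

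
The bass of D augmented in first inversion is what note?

The third of D augmented (D–F#–A#) is F#; that is the bass in first inversion.

F#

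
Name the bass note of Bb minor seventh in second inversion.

The fifth of Bb minor seventh (Bb–Db–F–Ab) is F; that is the bass in second inversion.

F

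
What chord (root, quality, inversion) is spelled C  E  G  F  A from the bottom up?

The distinct note names are C, E, G, F, A. Stacked in thirds they read F–A–C–E–G, which is a major ninth chord on F.
With the fifth (C) in the bass, the chord is in second inversion.

F major ninth, second inversion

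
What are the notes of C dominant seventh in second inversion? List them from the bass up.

G, Bb, C, E

Spelling C dominant seventh: C–E–G–Bb. In second inversion the fifth is bass, giving G, Bb, C, E from the bottom.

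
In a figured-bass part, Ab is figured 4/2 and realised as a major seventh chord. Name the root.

Bbb

The figures 4/2 mean the seventh of the chord is in the bass. If Ab is the seventh of a major seventh chord, the root is Bbb (chord tones Bbb–Db–Fb–Ab).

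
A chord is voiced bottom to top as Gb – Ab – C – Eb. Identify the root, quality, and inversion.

The pitch classes Gb, Ab, C, Eb arrange in thirds as Ab–C–Eb–Gb: an Ab dominant seventh chord.
With the seventh (Gb) in the bass, the chord is in third inversion (figured bass 4/2).

Ab dominant seventh, third inversion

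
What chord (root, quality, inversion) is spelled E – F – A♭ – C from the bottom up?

Reducing to letter names: E, F, Ab, C. These stack in thirds as F–Ab–C–E — an F minor-major seventh chord.
E is the seventh of F minor-major seventh; seventh in the bass means third inversion (figured bass 4/2).

F minor-major seventh, third inversion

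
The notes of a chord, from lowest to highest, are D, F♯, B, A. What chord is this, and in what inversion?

B minor seventh, first inversion

The pitch classes D, F#, B, A arrange in thirds as B–D–F#–A: a B minor seventh chord.
D is the third of B minor seventh; third in the bass means first inversion (figured bass 6/5).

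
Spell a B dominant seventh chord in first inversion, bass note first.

D#, F#, A, B

Spelling B dominant seventh: B–D#–F#–A. In first inversion the third is bass, giving D#, F#, A, B from the bottom.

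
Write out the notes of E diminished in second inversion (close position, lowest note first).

Bb, E, G

The chord tones are E–G–Bb. With the fifth (Bb) lowest for second inversion: Bb, E, G.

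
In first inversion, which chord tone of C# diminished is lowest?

E

In first inversion the third is lowest. For C# diminished (C#–E–G) that is E.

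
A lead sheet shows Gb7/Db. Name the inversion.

second inversion

Gb7/Db means Gb dominant seventh with Db in the bass. Db is the fifth of Gb dominant seventh (Gb–Bb–Db–Fb), so this is second inversion.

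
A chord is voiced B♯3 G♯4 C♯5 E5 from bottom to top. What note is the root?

C#

Reordering B#, G#, C#, E into stacked thirds gives C#–E–G#–B#; the bottom of that stack, C#, is the root.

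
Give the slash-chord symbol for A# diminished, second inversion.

Second inversion of A# diminished has the fifth (E) in the bass. As a slash chord: A#dim/E.

A#dim/E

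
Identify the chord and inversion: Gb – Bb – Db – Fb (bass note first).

Gb dominant seventh, root position

Reducing to letter names: Gb, Bb, Db, Fb. These stack in thirds as Gb–Bb–Db–Fb — a Gb dominant seventh chord.
The lowest note is Gb, the root of the chord, so this is root position (figured bass 7).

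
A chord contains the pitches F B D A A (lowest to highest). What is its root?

B

F, B, D, A are the tones of a B half-diminished seventh chord (B–D–F–A), making B the root.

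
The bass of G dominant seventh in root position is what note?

The root of G dominant seventh (G–B–D–F) is G; that is the bass in root position.

G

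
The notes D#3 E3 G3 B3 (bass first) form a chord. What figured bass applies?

4/2

The notes D#, E, G, B stack in thirds as E–G–B–D# — an E minor-major seventh chord. The bass D# is the seventh, so this is third inversion: figured 4/2.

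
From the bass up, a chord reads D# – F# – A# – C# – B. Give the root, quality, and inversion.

B major ninth, first inversion

The pitch classes D#, F#, A#, C#, B arrange in thirds as B–D#–F#–A#–C#: a B major ninth chord.
With the third (D#) in the bass, the chord is in first inversion.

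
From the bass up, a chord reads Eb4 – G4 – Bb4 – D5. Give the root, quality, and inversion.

Eb major seventh, root position

Reducing to letter names: Eb, G, Bb, D. These stack in thirds as Eb–G–Bb–D — an Eb major seventh chord.
The lowest note is Eb, the root of the chord, so this is root position (figured bass 7).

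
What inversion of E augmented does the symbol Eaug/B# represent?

Eaug/B# means E augmented with B# in the bass. B# is the fifth of E augmented (E–G#–B#), so this is second inversion.

second inversion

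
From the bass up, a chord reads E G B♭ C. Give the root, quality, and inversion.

C dominant seventh, first inversion

The pitch classes E, G, Bb, C arrange in thirds as C–E–G–Bb: a C dominant seventh chord.
E is the third of C dominant seventh; third in the bass means first inversion (figured bass 6/5).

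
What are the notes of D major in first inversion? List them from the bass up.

The chord tones are D–F#–A. With the third (F#) lowest for first inversion: F#, A, D.

F#, A, D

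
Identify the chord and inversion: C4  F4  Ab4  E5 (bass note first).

F minor-major seventh, second inversion

Reducing to letter names: C, F, Ab, E. These stack in thirds as F–Ab–C–E — an F minor-major seventh chord.
With the fifth (C) in the bass, the chord is in second inversion (figured bass 4/3).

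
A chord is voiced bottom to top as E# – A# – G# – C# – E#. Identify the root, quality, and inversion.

Reducing to letter names: E#, A#, G#, C#. These stack in thirds as A#–C#–E#–G# — an A# minor seventh chord.
The lowest note is E#, the fifth of the chord, so this is second inversion (figured bass 4/3).

A# minor seventh, second inversion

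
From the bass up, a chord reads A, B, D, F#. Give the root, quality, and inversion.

The distinct note names are A, B, D, F#. Stacked in thirds they read B–D–F#–A, which is a minor seventh chord on B.
With the seventh (A) in the bass, the chord is in third inversion (figured bass 4/2).

B minor seventh, third inversion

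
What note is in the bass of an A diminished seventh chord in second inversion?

In second inversion the fifth is lowest. For A diminished seventh (A–C–Eb–Gb) that is Eb.

Eb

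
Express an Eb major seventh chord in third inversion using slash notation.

Ebmaj7/D

Third inversion of Eb major seventh has the seventh (D) in the bass. As a slash chord: Ebmaj7/D.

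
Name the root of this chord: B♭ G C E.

C

Reordering Bb, G, C, E into stacked thirds gives C–E–G–Bb; the bottom of that stack, C, is the root.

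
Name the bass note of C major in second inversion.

C major is C–E–G. Second inversion places the fifth in the bass: G.

G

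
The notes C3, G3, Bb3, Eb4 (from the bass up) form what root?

C

The distinct letter names are C, G, Bb, Eb. Arranged as a stack of thirds they read C–Eb–G–Bb, so C is the root (a C minor seventh chord).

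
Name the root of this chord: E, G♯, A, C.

The distinct letter names are E, G#, A, C. Arranged as a stack of thirds they read A–C–E–G#, so A is the root (an A minor-major seventh chord).

A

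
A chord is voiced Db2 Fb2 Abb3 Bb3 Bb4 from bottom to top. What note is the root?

The distinct letter names are Db, Fb, Abb, Bb. Arranged as a stack of thirds they read Bb–Db–Fb–Abb, so Bb is the root (a Bb diminished seventh chord).

Bb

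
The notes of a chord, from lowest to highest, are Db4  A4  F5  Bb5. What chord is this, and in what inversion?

Reducing to letter names: Db, A, F, Bb. These stack in thirds as Bb–Db–F–A — a Bb minor-major seventh chord.
Db is the third of Bb minor-major seventh; third in the bass means first inversion (figured bass 6/5).

Bb minor-major seventh, first inversion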